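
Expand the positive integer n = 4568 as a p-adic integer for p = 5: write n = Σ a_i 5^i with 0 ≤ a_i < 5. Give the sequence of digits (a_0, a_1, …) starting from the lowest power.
(a_0, a_1, …) = (3, 3, 2, 1, 2, 1)

Repeated division by 5 gives the digits low-to-high: 4568 = 3 + 3·5^1 + 2·5^2 + 1·5^3 + 2·5^4 + 1·5^5. Digit sequence: (3, 3, 2, 1, 2, 1).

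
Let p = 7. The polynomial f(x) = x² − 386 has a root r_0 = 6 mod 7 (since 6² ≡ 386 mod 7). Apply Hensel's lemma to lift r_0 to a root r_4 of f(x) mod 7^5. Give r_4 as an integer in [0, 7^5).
r_4 = 13404 (mod 16807)

Hensel's recurrence: r_{i+1} = r_i − f(r_i)·(f′(r_i))^{-1} mod 7^{i+2}, with f′(x) = 2x. Iterate:
  r_0 = 6 (mod 7)
  r_1 = 27 (mod 49)
  r_2 = 27 (mod 343)
  r_3 = 1399 (mod 2401)
  r_4 = 13404 (mod 16807)
Final: r_4 = 13404, and one checks f(r_4) ≡ 0 mod 7^5.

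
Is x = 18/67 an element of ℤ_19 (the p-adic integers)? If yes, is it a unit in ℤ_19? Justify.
x ∈ ℤ_19^× (unit); v_19(x) = 0

ℤ_19 = {x ∈ ℚ_19 : v_19(x) ≥ 0} and ℤ_19^× = {x ∈ ℤ_19 : v_19(x) = 0}. Here v_19(18/67) = v_19(num) − v_19(den) = 0; compare against these criteria.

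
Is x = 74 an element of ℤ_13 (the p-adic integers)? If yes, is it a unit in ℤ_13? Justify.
x ∈ ℤ_13^× (unit); v_13(x) = 0

ℤ_13 = {x ∈ ℚ_13 : v_13(x) ≥ 0} and ℤ_13^× = {x ∈ ℤ_13 : v_13(x) = 0}. Here v_13(74) = v_13(num) − v_13(den) = 0; compare against these criteria.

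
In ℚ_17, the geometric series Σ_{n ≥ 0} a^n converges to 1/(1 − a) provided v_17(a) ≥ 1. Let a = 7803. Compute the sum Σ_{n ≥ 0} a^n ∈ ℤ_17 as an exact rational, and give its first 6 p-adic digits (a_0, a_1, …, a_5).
Σ a^n = 1/(1 − a) = -1/7802;  first 6 digits = (1, 0, 10, 1, 15, 8)

v_17(a) = 2 ≥ 1, so the series converges in ℤ_17 to 1/(1 − a) = 1/(1 − 7803) = -1/7802. Expand this rational in ℤ_17: compute digits iteratively via d_i = x_i mod 17, x_{i+1} = (x_i − d_i)/17. The first 6 digits are (1, 0, 10, 1, 15, 8).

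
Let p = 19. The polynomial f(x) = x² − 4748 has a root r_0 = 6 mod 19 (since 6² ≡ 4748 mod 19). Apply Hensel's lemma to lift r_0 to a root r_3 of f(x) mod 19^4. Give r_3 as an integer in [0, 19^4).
r_3 = 99072 (mod 130321)

Hensel's recurrence: r_{i+1} = r_i − f(r_i)·(f′(r_i))^{-1} mod 19^{i+2}, with f′(x) = 2x. Iterate:
  r_0 = 6 (mod 19)
  r_1 = 158 (mod 361)
  r_2 = 3046 (mod 6859)
  r_3 = 99072 (mod 130321)
Final: r_3 = 99072, and one checks f(r_3) ≡ 0 mod 19^4.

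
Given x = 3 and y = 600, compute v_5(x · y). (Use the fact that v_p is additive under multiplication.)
v_5(1800) = 2

v_p(x) = 0 (factor: 3 = 5^0 · 3); v_p(y) = 2 (factor: 600 = 5^2 · 24). Additivity: v_p(xy) = v_p(x) + v_p(y) = 0 + 2 = 2. (Direct check: xy = 1800 = 5^2 · (72).)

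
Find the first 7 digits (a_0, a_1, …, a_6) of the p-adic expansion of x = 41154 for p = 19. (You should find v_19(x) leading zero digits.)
(a_0, …, a_6) = (0, 0, 0, 6, 0, 0, 0)

v_19(41154) = 3, so a_0 = ... = a_2 = 0. Factor out: x = 19^3 · u with u = 6 a unit in ℤ_19. Expand u iteratively via a_{v+i} = u_i mod 19, u_{i+1} = (u_i − a_{v+i})/19:
  u_0 = 6;  a_3 = 6;  u_1 = (u_0 − 6)/19 = 0
  u_1 = 0;  a_4 = 0;  u_2 = (u_1 − 0)/19 = 0
  u_2 = 0;  a_5 = 0;  u_3 = (u_2 − 0)/19 = 0
  u_3 = 0;  a_6 = 0;  u_4 = (u_3 − 0)/19 = 0
Digits: (0, 0, 0, 6, 0, 0, 0).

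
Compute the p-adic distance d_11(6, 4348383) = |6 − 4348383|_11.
d_11(6, 4348383) = 1/161051

Step 1 — x − y = 6 − 4348383 = -4348377. Step 2 — v_11(-4348377) = 5 (factor: -4348377 = −(11^5 · 27); the sign does not affect v_p). Step 3 — |x − y|_11 = 11^{-5} = 1/161051.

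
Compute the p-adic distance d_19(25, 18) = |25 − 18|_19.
d_19(25, 18) = 1

Step 1 — x − y = 25 − 18 = 7. Step 2 — v_19(7) = 0 (factor: 7 = (19^0 · 7); the sign does not affect v_p). Step 3 — |x − y|_19 = 19^{0} = 1.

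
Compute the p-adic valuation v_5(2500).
v_5(2500) = 4

v_5(n) is the largest exponent k such that 5^k divides n. Factor out: 2500 = 5^4 · 4. (Sign doesn't affect v_p.) So v_5(2500) = 4.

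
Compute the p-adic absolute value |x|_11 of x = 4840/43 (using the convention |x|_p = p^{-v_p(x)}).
|4840/43|_11 = 1/121

Step 1 — compute v_11(x) by factoring powers of 11 out of the numerator and denominator: v_11(4840/43) = 2. Step 2 — apply |x|_p = p^{-v_p(x)} = 11^{-2} = 1/121.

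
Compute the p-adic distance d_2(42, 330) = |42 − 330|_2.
d_2(42, 330) = 1/32

Step 1 — x − y = 42 − 330 = -288. Step 2 — v_2(-288) = 5 (factor: -288 = −(2^5 · 9); the sign does not affect v_p). Step 3 — |x − y|_2 = 2^{-5} = 1/32.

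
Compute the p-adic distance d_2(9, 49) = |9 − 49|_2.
d_2(9, 49) = 1/8

Step 1 — x − y = 9 − 49 = -40. Step 2 — v_2(-40) = 3 (factor: -40 = −(2^3 · 5); the sign does not affect v_p). Step 3 — |x − y|_2 = 2^{-3} = 1/8.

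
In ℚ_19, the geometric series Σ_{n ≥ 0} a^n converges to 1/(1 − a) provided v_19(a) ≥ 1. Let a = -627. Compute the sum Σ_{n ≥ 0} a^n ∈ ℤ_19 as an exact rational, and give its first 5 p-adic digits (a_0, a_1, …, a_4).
Σ a^n = 1/(1 − a) = 1/628;  first 5 digits = (1, 5, 4, 11, 9)

v_19(a) = 1 ≥ 1, so the series converges in ℤ_19 to 1/(1 − a) = 1/(1 − (-627)) = 1/628. Expand this rational in ℤ_19: compute digits iteratively via d_i = x_i mod 19, x_{i+1} = (x_i − d_i)/19. The first 5 digits are (1, 5, 4, 11, 9).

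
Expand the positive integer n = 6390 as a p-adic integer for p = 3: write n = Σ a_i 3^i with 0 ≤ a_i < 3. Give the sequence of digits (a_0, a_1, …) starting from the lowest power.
(a_0, a_1, …) = (0, 0, 2, 2, 0, 2, 2, 2)

Repeated division by 3 gives the digits low-to-high: 6390 = 2·3^2 + 2·3^3 + 2·3^5 + 2·3^6 + 2·3^7. Digit sequence: (0, 0, 2, 2, 0, 2, 2, 2).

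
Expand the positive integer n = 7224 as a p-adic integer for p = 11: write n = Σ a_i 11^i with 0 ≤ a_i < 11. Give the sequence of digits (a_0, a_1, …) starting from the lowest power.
(a_0, a_1, …) = (8, 7, 4, 5)

Repeated division by 11 gives the digits low-to-high: 7224 = 8 + 7·11^1 + 4·11^2 + 5·11^3. Digit sequence: (8, 7, 4, 5).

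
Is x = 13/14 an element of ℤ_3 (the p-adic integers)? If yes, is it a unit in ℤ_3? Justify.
x ∈ ℤ_3^× (unit); v_3(x) = 0

ℤ_3 = {x ∈ ℚ_3 : v_3(x) ≥ 0} and ℤ_3^× = {x ∈ ℤ_3 : v_3(x) = 0}. Here v_3(13/14) = v_3(num) − v_3(den) = 0; compare against these criteria.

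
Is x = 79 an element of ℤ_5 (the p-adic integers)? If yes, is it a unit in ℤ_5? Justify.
x ∈ ℤ_5^× (unit); v_5(x) = 0

ℤ_5 = {x ∈ ℚ_5 : v_5(x) ≥ 0} and ℤ_5^× = {x ∈ ℤ_5 : v_5(x) = 0}. Here v_5(79) = v_5(num) − v_5(den) = 0; compare against these criteria.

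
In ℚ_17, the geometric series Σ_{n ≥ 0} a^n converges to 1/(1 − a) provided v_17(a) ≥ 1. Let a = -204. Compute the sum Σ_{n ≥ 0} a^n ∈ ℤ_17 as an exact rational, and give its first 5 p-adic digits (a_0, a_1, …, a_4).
Σ a^n = 1/(1 − a) = 1/205;  first 5 digits = (1, 5, 7, 14, 13)

v_17(a) = 1 ≥ 1, so the series converges in ℤ_17 to 1/(1 − a) = 1/(1 − (-204)) = 1/205. Expand this rational in ℤ_17: compute digits iteratively via d_i = x_i mod 17, x_{i+1} = (x_i − d_i)/17. The first 5 digits are (1, 5, 7, 14, 13).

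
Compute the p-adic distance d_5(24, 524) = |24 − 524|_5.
d_5(24, 524) = 1/125

Step 1 — x − y = 24 − 524 = -500. Step 2 — v_5(-500) = 3 (factor: -500 = −(5^3 · 4); the sign does not affect v_p). Step 3 — |x − y|_5 = 5^{-3} = 1/125.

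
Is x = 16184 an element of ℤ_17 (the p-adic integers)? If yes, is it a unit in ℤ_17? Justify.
x ∈ ℤ_17 but not a unit; v_17(x) = 2 > 0

ℤ_17 = {x ∈ ℚ_17 : v_17(x) ≥ 0} and ℤ_17^× = {x ∈ ℤ_17 : v_17(x) = 0}. Here v_17(16184) = v_17(num) − v_17(den) = 2; compare against these criteria.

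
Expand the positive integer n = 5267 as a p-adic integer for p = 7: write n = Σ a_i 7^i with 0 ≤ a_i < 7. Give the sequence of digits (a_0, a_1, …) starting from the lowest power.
(a_0, a_1, …) = (3, 3, 2, 1, 2)

Repeated division by 7 gives the digits low-to-high: 5267 = 3 + 3·7^1 + 2·7^2 + 1·7^3 + 2·7^4. Digit sequence: (3, 3, 2, 1, 2).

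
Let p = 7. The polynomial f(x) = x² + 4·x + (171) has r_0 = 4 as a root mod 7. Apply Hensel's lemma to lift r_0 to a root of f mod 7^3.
r_2 = 179 (mod 343)

Hensel: r_{i+1} = r_i − f(r_i)·(f′(r_i))^{-1} mod 7^{i+2}, f′(x) = 2x + 4. Iterate:
  r_0 = 4 (mod 7)
  r_1 = 32 (mod 49)
  r_2 = 179 (mod 343)
Final: r = 179 satisfies f(r) ≡ 0 mod 7^3.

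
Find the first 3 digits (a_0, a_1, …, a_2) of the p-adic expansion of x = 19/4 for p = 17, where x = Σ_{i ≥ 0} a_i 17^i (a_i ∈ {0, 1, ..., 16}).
(a_0, …, a_2) = (9, 4, 4)

v_17(19/4) = 0 (numerator and denominator both coprime to 17), so x ∈ ℤ_17^×. Compute digits iteratively via a_i = x_i mod 17, x_{i+1} = (x_i − a_i)/17, with x_0 = x:
  x_0 = 19/4;  a_0 = 9;  x_1 = (x_0 − 9)/17 = -1/4
  x_1 = -1/4;  a_1 = 4;  x_2 = (x_1 − 4)/17 = -1/4
  x_2 = -1/4;  a_2 = 4;  x_3 = (x_2 − 4)/17 = -1/4
Digits: (9, 4, 4).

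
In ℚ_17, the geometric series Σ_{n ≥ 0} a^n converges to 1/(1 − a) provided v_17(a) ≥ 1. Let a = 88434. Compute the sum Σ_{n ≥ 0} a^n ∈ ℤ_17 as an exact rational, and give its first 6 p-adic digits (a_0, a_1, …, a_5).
Σ a^n = 1/(1 − a) = -1/88433;  first 6 digits = (1, 0, 0, 1, 1, 0)

v_17(a) = 3 ≥ 1, so the series converges in ℤ_17 to 1/(1 − a) = 1/(1 − 88434) = -1/88433. Expand this rational in ℤ_17: compute digits iteratively via d_i = x_i mod 17, x_{i+1} = (x_i − d_i)/17. The first 6 digits are (1, 0, 0, 1, 1, 0).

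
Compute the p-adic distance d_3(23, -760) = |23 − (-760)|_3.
d_3(23, -760) = 1/27

Step 1 — x − y = 23 − (-760) = 783. Step 2 — v_3(783) = 3 (factor: 783 = (3^3 · 29); the sign does not affect v_p). Step 3 — |x − y|_3 = 3^{-3} = 1/27.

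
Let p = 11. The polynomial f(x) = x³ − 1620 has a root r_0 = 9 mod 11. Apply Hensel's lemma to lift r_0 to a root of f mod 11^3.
r_2 = 537 (mod 1331)

Hensel: r_{i+1} = r_i − f(r_i)/f′(r_i) mod 11^{i+2}, where f′(x) = 3x². Iterate:
  r_0 = 9 (mod 11)
  r_1 = 53 (mod 121)
  r_2 = 537 (mod 1331)
Final: r = 537 with f(r) ≡ 0 mod 11^3.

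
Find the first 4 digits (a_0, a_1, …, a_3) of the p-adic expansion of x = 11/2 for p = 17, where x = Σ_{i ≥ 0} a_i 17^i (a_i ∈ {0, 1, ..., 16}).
(a_0, …, a_3) = (14, 8, 8, 8)

v_17(11/2) = 0 (numerator and denominator both coprime to 17), so x ∈ ℤ_17^×. Compute digits iteratively via a_i = x_i mod 17, x_{i+1} = (x_i − a_i)/17, with x_0 = x:
  x_0 = 11/2;  a_0 = 14;  x_1 = (x_0 − 14)/17 = -1/2
  x_1 = -1/2;  a_1 = 8;  x_2 = (x_1 − 8)/17 = -1/2
  x_2 = -1/2;  a_2 = 8;  x_3 = (x_2 − 8)/17 = -1/2
  x_3 = -1/2;  a_3 = 8;  x_4 = (x_3 − 8)/17 = -1/2
Digits: (14, 8, 8, 8).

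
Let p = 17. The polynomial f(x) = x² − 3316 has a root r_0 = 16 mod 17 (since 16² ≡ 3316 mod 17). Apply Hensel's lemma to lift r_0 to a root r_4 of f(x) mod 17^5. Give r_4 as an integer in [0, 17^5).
r_4 = 1246099 (mod 1419857)

Hensel's recurrence: r_{i+1} = r_i − f(r_i)·(f′(r_i))^{-1} mod 17^{i+2}, with f′(x) = 2x. Iterate:
  r_0 = 16 (mod 17)
  r_1 = 220 (mod 289)
  r_2 = 3110 (mod 4913)
  r_3 = 76805 (mod 83521)
  r_4 = 1246099 (mod 1419857)
Final: r_4 = 1246099, and one checks f(r_4) ≡ 0 mod 17^5.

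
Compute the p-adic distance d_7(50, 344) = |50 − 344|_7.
d_7(50, 344) = 1/49

Step 1 — x − y = 50 − 344 = -294. Step 2 — v_7(-294) = 2 (factor: -294 = −(7^2 · 6); the sign does not affect v_p). Step 3 — |x − y|_7 = 7^{-2} = 1/49.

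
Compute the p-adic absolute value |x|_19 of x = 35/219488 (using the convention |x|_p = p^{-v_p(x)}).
|35/219488|_19 = 6859

Step 1 — compute v_19(x) by factoring powers of 19 out of the numerator and denominator: v_19(35/219488) = -3. Step 2 — apply |x|_p = p^{-v_p(x)} = 19^{3} = 6859.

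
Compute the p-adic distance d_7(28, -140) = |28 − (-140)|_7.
d_7(28, -140) = 1/7

Step 1 — x − y = 28 − (-140) = 168. Step 2 — v_7(168) = 1 (factor: 168 = (7^1 · 24); the sign does not affect v_p). Step 3 — |x − y|_7 = 7^{-1} = 1/7.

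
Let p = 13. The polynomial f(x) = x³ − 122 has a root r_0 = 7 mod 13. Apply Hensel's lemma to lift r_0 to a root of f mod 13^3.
r_2 = 1177 (mod 2197)

Hensel: r_{i+1} = r_i − f(r_i)/f′(r_i) mod 13^{i+2}, where f′(x) = 3x². Iterate:
  r_0 = 7 (mod 13)
  r_1 = 163 (mod 169)
  r_2 = 1177 (mod 2197)
Final: r = 1177 with f(r) ≡ 0 mod 13^3.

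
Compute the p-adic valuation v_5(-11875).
v_5(-11875) = 4

v_5(n) is the largest exponent k such that 5^k divides n. Factor out: -11875 = -5^4 · 19. (Sign doesn't affect v_p.) So v_5(-11875) = 4.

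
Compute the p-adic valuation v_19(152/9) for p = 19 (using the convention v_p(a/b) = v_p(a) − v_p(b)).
v_19(152/9) = 1

Factor powers of 19 from the numerator and denominator of the reduced fraction: 152 = 19^1 · 8 and 9 = 19^0 · 9. Apply v_p(a/b) = v_p(a) − v_p(b): v_19(152/9) = 1 − 0 = 1.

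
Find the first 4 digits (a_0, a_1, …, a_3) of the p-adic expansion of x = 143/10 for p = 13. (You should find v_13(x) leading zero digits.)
(a_0, …, a_3) = (0, 5, 1, 9)

v_13(143/10) = 1, so a_0 = ... = a_0 = 0. Factor out: x = 13^1 · u with u = 11/10 a unit in ℤ_13. Expand u iteratively via a_{v+i} = u_i mod 13, u_{i+1} = (u_i − a_{v+i})/13:
  u_0 = 11/10;  a_1 = 5;  u_1 = (u_0 − 5)/13 = -3/10
  u_1 = -3/10;  a_2 = 1;  u_2 = (u_1 − 1)/13 = -1/10
  u_2 = -1/10;  a_3 = 9;  u_3 = (u_2 − 9)/13 = -7/10
Digits: (0, 5, 1, 9).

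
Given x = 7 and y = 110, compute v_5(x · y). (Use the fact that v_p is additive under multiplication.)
v_5(770) = 1

v_p(x) = 0 (factor: 7 = 5^0 · 7); v_p(y) = 1 (factor: 110 = 5^1 · 22). Additivity: v_p(xy) = v_p(x) + v_p(y) = 0 + 1 = 1. (Direct check: xy = 770 = 5^1 · (154).)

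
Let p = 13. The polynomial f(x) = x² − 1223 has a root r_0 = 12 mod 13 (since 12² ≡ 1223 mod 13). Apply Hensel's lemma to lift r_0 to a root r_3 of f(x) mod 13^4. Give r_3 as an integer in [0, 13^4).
r_3 = 9190 (mod 28561)

Hensel's recurrence: r_{i+1} = r_i − f(r_i)·(f′(r_i))^{-1} mod 13^{i+2}, with f′(x) = 2x. Iterate:
  r_0 = 12 (mod 13)
  r_1 = 64 (mod 169)
  r_2 = 402 (mod 2197)
  r_3 = 9190 (mod 28561)
Final: r_3 = 9190, and one checks f(r_3) ≡ 0 mod 13^4.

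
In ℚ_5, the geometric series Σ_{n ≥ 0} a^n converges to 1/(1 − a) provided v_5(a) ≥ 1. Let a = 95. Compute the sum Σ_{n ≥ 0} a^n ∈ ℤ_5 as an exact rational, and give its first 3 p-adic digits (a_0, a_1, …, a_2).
Σ a^n = 1/(1 − a) = -1/94;  first 3 digits = (1, 4, 4)

v_5(a) = 1 ≥ 1, so the series converges in ℤ_5 to 1/(1 − a) = 1/(1 − 95) = -1/94. Expand this rational in ℤ_5: compute digits iteratively via d_i = x_i mod 5, x_{i+1} = (x_i − d_i)/5. The first 3 digits are (1, 4, 4).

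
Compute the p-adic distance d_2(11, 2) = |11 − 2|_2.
d_2(11, 2) = 1

Step 1 — x − y = 11 − 2 = 9. Step 2 — v_2(9) = 0 (factor: 9 = (2^0 · 9); the sign does not affect v_p). Step 3 — |x − y|_2 = 2^{0} = 1.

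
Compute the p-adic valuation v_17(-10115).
v_17(-10115) = 2

v_17(n) is the largest exponent k such that 17^k divides n. Factor out: -10115 = -17^2 · 35. (Sign doesn't affect v_p.) So v_17(-10115) = 2.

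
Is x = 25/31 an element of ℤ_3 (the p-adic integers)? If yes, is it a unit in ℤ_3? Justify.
x ∈ ℤ_3^× (unit); v_3(x) = 0

ℤ_3 = {x ∈ ℚ_3 : v_3(x) ≥ 0} and ℤ_3^× = {x ∈ ℤ_3 : v_3(x) = 0}. Here v_3(25/31) = v_3(num) − v_3(den) = 0; compare against these criteria.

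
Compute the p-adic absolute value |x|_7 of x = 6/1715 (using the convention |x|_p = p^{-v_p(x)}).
|6/1715|_7 = 343

Step 1 — compute v_7(x) by factoring powers of 7 out of the numerator and denominator: v_7(6/1715) = -3. Step 2 — apply |x|_p = p^{-v_p(x)} = 7^{3} = 343.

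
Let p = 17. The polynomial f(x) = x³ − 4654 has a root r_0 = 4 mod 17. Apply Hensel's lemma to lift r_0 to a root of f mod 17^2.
r_1 = 208 (mod 289)

Hensel: r_{i+1} = r_i − f(r_i)/f′(r_i) mod 17^{i+2}, where f′(x) = 3x². Iterate:
  r_0 = 4 (mod 17)
  r_1 = 208 (mod 289)
Final: r = 208 with f(r) ≡ 0 mod 17^2.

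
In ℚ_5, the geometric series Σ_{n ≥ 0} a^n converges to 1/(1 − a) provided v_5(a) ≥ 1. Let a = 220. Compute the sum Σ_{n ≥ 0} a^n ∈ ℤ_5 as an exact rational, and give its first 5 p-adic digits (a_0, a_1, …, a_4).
Σ a^n = 1/(1 − a) = -1/219;  first 5 digits = (1, 4, 4, 2, 0)

v_5(a) = 1 ≥ 1, so the series converges in ℤ_5 to 1/(1 − a) = 1/(1 − 220) = -1/219. Expand this rational in ℤ_5: compute digits iteratively via d_i = x_i mod 5, x_{i+1} = (x_i − d_i)/5. The first 5 digits are (1, 4, 4, 2, 0).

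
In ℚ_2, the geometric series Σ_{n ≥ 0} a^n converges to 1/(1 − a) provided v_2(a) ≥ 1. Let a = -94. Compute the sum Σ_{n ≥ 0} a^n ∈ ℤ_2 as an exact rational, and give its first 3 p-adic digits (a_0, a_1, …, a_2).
Σ a^n = 1/(1 − a) = 1/95;  first 3 digits = (1, 1, 1)

v_2(a) = 1 ≥ 1, so the series converges in ℤ_2 to 1/(1 − a) = 1/(1 − (-94)) = 1/95. Expand this rational in ℤ_2: compute digits iteratively via d_i = x_i mod 2, x_{i+1} = (x_i − d_i)/2. The first 3 digits are (1, 1, 1).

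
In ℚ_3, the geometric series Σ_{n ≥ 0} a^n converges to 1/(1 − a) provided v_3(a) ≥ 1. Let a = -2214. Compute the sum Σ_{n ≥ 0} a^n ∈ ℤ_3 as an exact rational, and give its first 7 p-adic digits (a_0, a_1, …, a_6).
Σ a^n = 1/(1 − a) = 1/2215;  first 7 digits = (1, 0, 0, 2, 2, 2, 0)

v_3(a) = 3 ≥ 1, so the series converges in ℤ_3 to 1/(1 − a) = 1/(1 − (-2214)) = 1/2215. Expand this rational in ℤ_3: compute digits iteratively via d_i = x_i mod 3, x_{i+1} = (x_i − d_i)/3. The first 7 digits are (1, 0, 0, 2, 2, 2, 0).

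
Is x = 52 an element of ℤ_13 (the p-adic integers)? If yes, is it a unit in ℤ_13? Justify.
x ∈ ℤ_13 but not a unit; v_13(x) = 1 > 0

ℤ_13 = {x ∈ ℚ_13 : v_13(x) ≥ 0} and ℤ_13^× = {x ∈ ℤ_13 : v_13(x) = 0}. Here v_13(52) = v_13(num) − v_13(den) = 1; compare against these criteria.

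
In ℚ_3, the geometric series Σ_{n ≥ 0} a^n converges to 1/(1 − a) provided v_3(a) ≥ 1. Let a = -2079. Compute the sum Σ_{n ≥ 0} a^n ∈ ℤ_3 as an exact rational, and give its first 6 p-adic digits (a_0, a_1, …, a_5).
Σ a^n = 1/(1 − a) = 1/2080;  first 6 digits = (1, 0, 0, 1, 1, 0)

v_3(a) = 3 ≥ 1, so the series converges in ℤ_3 to 1/(1 − a) = 1/(1 − (-2079)) = 1/2080. Expand this rational in ℤ_3: compute digits iteratively via d_i = x_i mod 3, x_{i+1} = (x_i − d_i)/3. The first 6 digits are (1, 0, 0, 1, 1, 0).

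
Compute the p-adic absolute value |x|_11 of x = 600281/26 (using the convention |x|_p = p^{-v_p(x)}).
|600281/26|_11 = 1/14641

Step 1 — compute v_11(x) by factoring powers of 11 out of the numerator and denominator: v_11(600281/26) = 4. Step 2 — apply |x|_p = p^{-v_p(x)} = 11^{-4} = 1/14641.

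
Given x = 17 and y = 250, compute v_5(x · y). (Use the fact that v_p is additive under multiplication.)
v_5(4250) = 3

v_p(x) = 0 (factor: 17 = 5^0 · 17); v_p(y) = 3 (factor: 250 = 5^3 · 2). Additivity: v_p(xy) = v_p(x) + v_p(y) = 0 + 3 = 3. (Direct check: xy = 4250 = 5^3 · (34).)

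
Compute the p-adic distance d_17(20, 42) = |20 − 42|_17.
d_17(20, 42) = 1

Step 1 — x − y = 20 − 42 = -22. Step 2 — v_17(-22) = 0 (factor: -22 = −(17^0 · 22); the sign does not affect v_p). Step 3 — |x − y|_17 = 17^{0} = 1.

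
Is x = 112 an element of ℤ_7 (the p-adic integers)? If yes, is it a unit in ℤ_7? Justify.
x ∈ ℤ_7 but not a unit; v_7(x) = 1 > 0

ℤ_7 = {x ∈ ℚ_7 : v_7(x) ≥ 0} and ℤ_7^× = {x ∈ ℤ_7 : v_7(x) = 0}. Here v_7(112) = v_7(num) − v_7(den) = 1; compare against these criteria.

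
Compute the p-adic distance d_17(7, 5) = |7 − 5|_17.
d_17(7, 5) = 1

Step 1 — x − y = 7 − 5 = 2. Step 2 — v_17(2) = 0 (factor: 2 = (17^0 · 2); the sign does not affect v_p). Step 3 — |x − y|_17 = 17^{0} = 1.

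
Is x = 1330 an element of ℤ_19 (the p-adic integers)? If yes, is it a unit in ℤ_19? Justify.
x ∈ ℤ_19 but not a unit; v_19(x) = 1 > 0

ℤ_19 = {x ∈ ℚ_19 : v_19(x) ≥ 0} and ℤ_19^× = {x ∈ ℤ_19 : v_19(x) = 0}. Here v_19(1330) = v_19(num) − v_19(den) = 1; compare against these criteria.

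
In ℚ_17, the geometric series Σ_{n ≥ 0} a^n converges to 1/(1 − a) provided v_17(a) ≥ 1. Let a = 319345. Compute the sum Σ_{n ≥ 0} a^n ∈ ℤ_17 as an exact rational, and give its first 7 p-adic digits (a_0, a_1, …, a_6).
Σ a^n = 1/(1 − a) = -1/319344;  first 7 digits = (1, 0, 0, 14, 3, 0, 9)

v_17(a) = 3 ≥ 1, so the series converges in ℤ_17 to 1/(1 − a) = 1/(1 − 319345) = -1/319344. Expand this rational in ℤ_17: compute digits iteratively via d_i = x_i mod 17, x_{i+1} = (x_i − d_i)/17. The first 7 digits are (1, 0, 0, 14, 3, 0, 9).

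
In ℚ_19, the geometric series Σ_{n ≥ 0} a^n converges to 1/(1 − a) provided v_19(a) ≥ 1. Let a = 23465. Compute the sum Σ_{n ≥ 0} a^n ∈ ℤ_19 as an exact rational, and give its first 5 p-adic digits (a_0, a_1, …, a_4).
Σ a^n = 1/(1 − a) = -1/23464;  first 5 digits = (1, 0, 8, 3, 7)

v_19(a) = 2 ≥ 1, so the series converges in ℤ_19 to 1/(1 − a) = 1/(1 − 23465) = -1/23464. Expand this rational in ℤ_19: compute digits iteratively via d_i = x_i mod 19, x_{i+1} = (x_i − d_i)/19. The first 5 digits are (1, 0, 8, 3, 7).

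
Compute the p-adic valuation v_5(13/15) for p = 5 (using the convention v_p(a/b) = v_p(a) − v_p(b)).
v_5(13/15) = -1

Factor powers of 5 from the numerator and denominator of the reduced fraction: 13 = 5^0 · 13 and 15 = 5^1 · 3. Apply v_p(a/b) = v_p(a) − v_p(b): v_5(13/15) = 0 − 1 = -1.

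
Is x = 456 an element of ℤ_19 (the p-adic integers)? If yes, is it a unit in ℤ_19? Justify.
x ∈ ℤ_19 but not a unit; v_19(x) = 1 > 0

ℤ_19 = {x ∈ ℚ_19 : v_19(x) ≥ 0} and ℤ_19^× = {x ∈ ℤ_19 : v_19(x) = 0}. Here v_19(456) = v_19(num) − v_19(den) = 1; compare against these criteria.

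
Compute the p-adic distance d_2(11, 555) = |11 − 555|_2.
d_2(11, 555) = 1/32

Step 1 — x − y = 11 − 555 = -544. Step 2 — v_2(-544) = 5 (factor: -544 = −(2^5 · 17); the sign does not affect v_p). Step 3 — |x − y|_2 = 2^{-5} = 1/32.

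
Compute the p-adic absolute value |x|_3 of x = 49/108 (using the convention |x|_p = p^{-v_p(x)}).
|49/108|_3 = 27

Step 1 — compute v_3(x) by factoring powers of 3 out of the numerator and denominator: v_3(49/108) = -3. Step 2 — apply |x|_p = p^{-v_p(x)} = 3^{3} = 27.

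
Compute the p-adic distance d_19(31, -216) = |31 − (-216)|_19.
d_19(31, -216) = 1/19

Step 1 — x − y = 31 − (-216) = 247. Step 2 — v_19(247) = 1 (factor: 247 = (19^1 · 13); the sign does not affect v_p). Step 3 — |x − y|_19 = 19^{-1} = 1/19.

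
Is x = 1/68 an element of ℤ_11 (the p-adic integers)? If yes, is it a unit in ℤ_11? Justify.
x ∈ ℤ_11^× (unit); v_11(x) = 0

ℤ_11 = {x ∈ ℚ_11 : v_11(x) ≥ 0} and ℤ_11^× = {x ∈ ℤ_11 : v_11(x) = 0}. Here v_11(1/68) = v_11(num) − v_11(den) = 0; compare against these criteria.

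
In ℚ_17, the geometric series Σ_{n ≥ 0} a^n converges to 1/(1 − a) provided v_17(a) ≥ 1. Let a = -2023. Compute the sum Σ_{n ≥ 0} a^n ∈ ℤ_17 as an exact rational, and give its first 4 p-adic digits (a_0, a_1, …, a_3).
Σ a^n = 1/(1 − a) = 1/2024;  first 4 digits = (1, 0, 10, 16)

v_17(a) = 2 ≥ 1, so the series converges in ℤ_17 to 1/(1 − a) = 1/(1 − (-2023)) = 1/2024. Expand this rational in ℤ_17: compute digits iteratively via d_i = x_i mod 17, x_{i+1} = (x_i − d_i)/17. The first 4 digits are (1, 0, 10, 16).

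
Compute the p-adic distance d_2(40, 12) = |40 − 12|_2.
d_2(40, 12) = 1/4

Step 1 — x − y = 40 − 12 = 28. Step 2 — v_2(28) = 2 (factor: 28 = (2^2 · 7); the sign does not affect v_p). Step 3 — |x − y|_2 = 2^{-2} = 1/4.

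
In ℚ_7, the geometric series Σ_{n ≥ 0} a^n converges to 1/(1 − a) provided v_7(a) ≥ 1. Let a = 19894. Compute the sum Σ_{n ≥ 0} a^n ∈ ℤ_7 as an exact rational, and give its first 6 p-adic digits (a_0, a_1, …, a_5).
Σ a^n = 1/(1 − a) = -1/19893;  first 6 digits = (1, 0, 0, 2, 1, 1)

v_7(a) = 3 ≥ 1, so the series converges in ℤ_7 to 1/(1 − a) = 1/(1 − 19894) = -1/19893. Expand this rational in ℤ_7: compute digits iteratively via d_i = x_i mod 7, x_{i+1} = (x_i − d_i)/7. The first 6 digits are (1, 0, 0, 2, 1, 1).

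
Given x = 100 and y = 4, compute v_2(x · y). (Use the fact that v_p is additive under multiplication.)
v_2(400) = 4

v_p(x) = 2 (factor: 100 = 2^2 · 25); v_p(y) = 2 (factor: 4 = 2^2 · 1). Additivity: v_p(xy) = v_p(x) + v_p(y) = 2 + 2 = 4. (Direct check: xy = 400 = 2^4 · (25).)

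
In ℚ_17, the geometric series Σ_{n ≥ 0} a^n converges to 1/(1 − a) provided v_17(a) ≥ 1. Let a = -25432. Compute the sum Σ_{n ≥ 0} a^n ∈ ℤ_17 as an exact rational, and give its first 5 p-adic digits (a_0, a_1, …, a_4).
Σ a^n = 1/(1 − a) = 1/25433;  first 5 digits = (1, 0, 14, 11, 8)

v_17(a) = 2 ≥ 1, so the series converges in ℤ_17 to 1/(1 − a) = 1/(1 − (-25432)) = 1/25433. Expand this rational in ℤ_17: compute digits iteratively via d_i = x_i mod 17, x_{i+1} = (x_i − d_i)/17. The first 5 digits are (1, 0, 14, 11, 8).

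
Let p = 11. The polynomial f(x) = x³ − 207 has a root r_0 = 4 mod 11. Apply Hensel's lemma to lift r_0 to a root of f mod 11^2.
r_1 = 70 (mod 121)

Hensel: r_{i+1} = r_i − f(r_i)/f′(r_i) mod 11^{i+2}, where f′(x) = 3x². Iterate:
  r_0 = 4 (mod 11)
  r_1 = 70 (mod 121)
Final: r = 70 with f(r) ≡ 0 mod 11^2.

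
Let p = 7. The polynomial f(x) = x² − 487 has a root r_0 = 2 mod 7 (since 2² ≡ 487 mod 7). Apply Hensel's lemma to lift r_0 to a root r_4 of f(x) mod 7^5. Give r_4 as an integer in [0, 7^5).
r_4 = 674 (mod 16807)

Hensel's recurrence: r_{i+1} = r_i − f(r_i)·(f′(r_i))^{-1} mod 7^{i+2}, with f′(x) = 2x. Iterate:
  r_0 = 2 (mod 7)
  r_1 = 37 (mod 49)
  r_2 = 331 (mod 343)
  r_3 = 674 (mod 2401)
  r_4 = 674 (mod 16807)
Final: r_4 = 674, and one checks f(r_4) ≡ 0 mod 7^5.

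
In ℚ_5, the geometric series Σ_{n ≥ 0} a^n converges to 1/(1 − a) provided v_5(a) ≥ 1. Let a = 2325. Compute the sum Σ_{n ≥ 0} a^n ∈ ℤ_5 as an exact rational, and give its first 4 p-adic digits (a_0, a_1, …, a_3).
Σ a^n = 1/(1 − a) = -1/2324;  first 4 digits = (1, 0, 3, 3)

v_5(a) = 2 ≥ 1, so the series converges in ℤ_5 to 1/(1 − a) = 1/(1 − 2325) = -1/2324. Expand this rational in ℤ_5: compute digits iteratively via d_i = x_i mod 5, x_{i+1} = (x_i − d_i)/5. The first 4 digits are (1, 0, 3, 3).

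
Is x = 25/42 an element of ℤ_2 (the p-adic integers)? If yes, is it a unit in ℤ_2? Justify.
x ∉ ℤ_2 (v_2(x) = -1 < 0)

ℤ_2 = {x ∈ ℚ_2 : v_2(x) ≥ 0} and ℤ_2^× = {x ∈ ℤ_2 : v_2(x) = 0}. Here v_2(25/42) = v_2(num) − v_2(den) = -1; compare against these criteria.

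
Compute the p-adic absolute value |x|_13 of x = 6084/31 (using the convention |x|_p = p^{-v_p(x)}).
|6084/31|_13 = 1/169

Step 1 — compute v_13(x) by factoring powers of 13 out of the numerator and denominator: v_13(6084/31) = 2. Step 2 — apply |x|_p = p^{-v_p(x)} = 13^{-2} = 1/169.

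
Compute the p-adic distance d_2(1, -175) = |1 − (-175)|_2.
d_2(1, -175) = 1/16

Step 1 — x − y = 1 − (-175) = 176. Step 2 — v_2(176) = 4 (factor: 176 = (2^4 · 11); the sign does not affect v_p). Step 3 — |x − y|_2 = 2^{-4} = 1/16.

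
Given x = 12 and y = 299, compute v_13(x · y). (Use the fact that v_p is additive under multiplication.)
v_13(3588) = 1

v_p(x) = 0 (factor: 12 = 13^0 · 12); v_p(y) = 1 (factor: 299 = 13^1 · 23). Additivity: v_p(xy) = v_p(x) + v_p(y) = 0 + 1 = 1. (Direct check: xy = 3588 = 13^1 · (276).)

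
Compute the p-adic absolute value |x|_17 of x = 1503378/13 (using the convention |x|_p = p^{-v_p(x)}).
|1503378/13|_17 = 1/83521

Step 1 — compute v_17(x) by factoring powers of 17 out of the numerator and denominator: v_17(1503378/13) = 4. Step 2 — apply |x|_p = p^{-v_p(x)} = 17^{-4} = 1/83521.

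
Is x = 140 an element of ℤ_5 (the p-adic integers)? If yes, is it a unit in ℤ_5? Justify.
x ∈ ℤ_5 but not a unit; v_5(x) = 1 > 0

ℤ_5 = {x ∈ ℚ_5 : v_5(x) ≥ 0} and ℤ_5^× = {x ∈ ℤ_5 : v_5(x) = 0}. Here v_5(140) = v_5(num) − v_5(den) = 1; compare against these criteria.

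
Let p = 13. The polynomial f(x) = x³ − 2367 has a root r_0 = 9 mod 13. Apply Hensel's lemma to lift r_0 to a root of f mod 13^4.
r_3 = 5937 (mod 28561)

Hensel: r_{i+1} = r_i − f(r_i)/f′(r_i) mod 13^{i+2}, where f′(x) = 3x². Iterate:
  r_0 = 9 (mod 13)
  r_1 = 22 (mod 169)
  r_2 = 1543 (mod 2197)
  r_3 = 5937 (mod 28561)
Final: r = 5937 with f(r) ≡ 0 mod 13^4.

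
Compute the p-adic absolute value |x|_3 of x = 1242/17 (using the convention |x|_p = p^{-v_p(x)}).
|1242/17|_3 = 1/27

Step 1 — compute v_3(x) by factoring powers of 3 out of the numerator and denominator: v_3(1242/17) = 3. Step 2 — apply |x|_p = p^{-v_p(x)} = 3^{-3} = 1/27.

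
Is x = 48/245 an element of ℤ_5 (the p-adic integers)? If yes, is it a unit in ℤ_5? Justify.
x ∉ ℤ_5 (v_5(x) = -1 < 0)

ℤ_5 = {x ∈ ℚ_5 : v_5(x) ≥ 0} and ℤ_5^× = {x ∈ ℤ_5 : v_5(x) = 0}. Here v_5(48/245) = v_5(num) − v_5(den) = -1; compare against these criteria.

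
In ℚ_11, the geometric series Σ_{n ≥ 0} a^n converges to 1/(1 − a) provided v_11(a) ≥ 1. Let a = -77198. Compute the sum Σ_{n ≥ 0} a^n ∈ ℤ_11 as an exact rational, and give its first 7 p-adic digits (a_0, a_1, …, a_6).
Σ a^n = 1/(1 − a) = 1/77199;  first 7 digits = (1, 0, 0, 8, 5, 10, 8)

v_11(a) = 3 ≥ 1, so the series converges in ℤ_11 to 1/(1 − a) = 1/(1 − (-77198)) = 1/77199. Expand this rational in ℤ_11: compute digits iteratively via d_i = x_i mod 11, x_{i+1} = (x_i − d_i)/11. The first 7 digits are (1, 0, 0, 8, 5, 10, 8).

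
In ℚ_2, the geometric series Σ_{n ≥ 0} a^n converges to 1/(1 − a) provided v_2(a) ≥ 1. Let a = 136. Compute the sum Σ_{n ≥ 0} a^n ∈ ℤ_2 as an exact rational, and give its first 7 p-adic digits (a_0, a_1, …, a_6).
Σ a^n = 1/(1 − a) = -1/135;  first 7 digits = (1, 0, 0, 1, 0, 0, 1)

v_2(a) = 3 ≥ 1, so the series converges in ℤ_2 to 1/(1 − a) = 1/(1 − 136) = -1/135. Expand this rational in ℤ_2: compute digits iteratively via d_i = x_i mod 2, x_{i+1} = (x_i − d_i)/2. The first 7 digits are (1, 0, 0, 1, 0, 0, 1).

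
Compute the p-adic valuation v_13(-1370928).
v_13(-1370928) = 4

v_13(n) is the largest exponent k such that 13^k divides n. Factor out: -1370928 = -13^4 · 48. (Sign doesn't affect v_p.) So v_13(-1370928) = 4.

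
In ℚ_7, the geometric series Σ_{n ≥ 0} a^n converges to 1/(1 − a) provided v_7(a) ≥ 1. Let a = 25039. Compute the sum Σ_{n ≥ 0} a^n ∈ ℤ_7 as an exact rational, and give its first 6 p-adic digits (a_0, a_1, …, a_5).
Σ a^n = 1/(1 − a) = -1/25038;  first 6 digits = (1, 0, 0, 3, 3, 1)

v_7(a) = 3 ≥ 1, so the series converges in ℤ_7 to 1/(1 − a) = 1/(1 − 25039) = -1/25038. Expand this rational in ℤ_7: compute digits iteratively via d_i = x_i mod 7, x_{i+1} = (x_i − d_i)/7. The first 6 digits are (1, 0, 0, 3, 3, 1).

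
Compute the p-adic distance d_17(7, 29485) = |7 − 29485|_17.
d_17(7, 29485) = 1/4913

Step 1 — x − y = 7 − 29485 = -29478. Step 2 — v_17(-29478) = 3 (factor: -29478 = −(17^3 · 6); the sign does not affect v_p). Step 3 — |x − y|_17 = 17^{-3} = 1/4913.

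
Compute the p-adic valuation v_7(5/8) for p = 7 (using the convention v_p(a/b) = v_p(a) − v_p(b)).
v_7(5/8) = 0

Factor powers of 7 from the numerator and denominator of the reduced fraction: 5 = 7^0 · 5 and 8 = 7^0 · 8. Apply v_p(a/b) = v_p(a) − v_p(b): v_7(5/8) = 0 − 0 = 0.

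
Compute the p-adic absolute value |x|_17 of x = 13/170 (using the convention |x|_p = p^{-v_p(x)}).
|13/170|_17 = 17

Step 1 — compute v_17(x) by factoring powers of 17 out of the numerator and denominator: v_17(13/170) = -1. Step 2 — apply |x|_p = p^{-v_p(x)} = 17^{1} = 17.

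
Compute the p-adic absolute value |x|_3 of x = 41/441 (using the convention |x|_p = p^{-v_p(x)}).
|41/441|_3 = 9

Step 1 — compute v_3(x) by factoring powers of 3 out of the numerator and denominator: v_3(41/441) = -2. Step 2 — apply |x|_p = p^{-v_p(x)} = 3^{2} = 9.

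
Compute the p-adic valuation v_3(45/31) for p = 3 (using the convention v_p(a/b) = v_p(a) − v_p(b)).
v_3(45/31) = 2

Factor powers of 3 from the numerator and denominator of the reduced fraction: 45 = 3^2 · 5 and 31 = 3^0 · 31. Apply v_p(a/b) = v_p(a) − v_p(b): v_3(45/31) = 2 − 0 = 2.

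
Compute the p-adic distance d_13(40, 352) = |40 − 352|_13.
d_13(40, 352) = 1/13

Step 1 — x − y = 40 − 352 = -312. Step 2 — v_13(-312) = 1 (factor: -312 = −(13^1 · 24); the sign does not affect v_p). Step 3 — |x − y|_13 = 13^{-1} = 1/13.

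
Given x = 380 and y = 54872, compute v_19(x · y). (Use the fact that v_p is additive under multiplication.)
v_19(20851360) = 4

v_p(x) = 1 (factor: 380 = 19^1 · 20); v_p(y) = 3 (factor: 54872 = 19^3 · 8). Additivity: v_p(xy) = v_p(x) + v_p(y) = 1 + 3 = 4. (Direct check: xy = 20851360 = 19^4 · (160).)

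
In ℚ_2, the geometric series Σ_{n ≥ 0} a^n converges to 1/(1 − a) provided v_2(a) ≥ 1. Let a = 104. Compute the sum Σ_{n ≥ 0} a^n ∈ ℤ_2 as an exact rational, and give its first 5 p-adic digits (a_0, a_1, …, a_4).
Σ a^n = 1/(1 − a) = -1/103;  first 5 digits = (1, 0, 0, 1, 0)

v_2(a) = 3 ≥ 1, so the series converges in ℤ_2 to 1/(1 − a) = 1/(1 − 104) = -1/103. Expand this rational in ℤ_2: compute digits iteratively via d_i = x_i mod 2, x_{i+1} = (x_i − d_i)/2. The first 5 digits are (1, 0, 0, 1, 0).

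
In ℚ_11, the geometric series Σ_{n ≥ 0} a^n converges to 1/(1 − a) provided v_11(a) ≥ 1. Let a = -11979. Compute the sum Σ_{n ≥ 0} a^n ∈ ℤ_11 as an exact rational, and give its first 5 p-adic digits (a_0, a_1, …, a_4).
Σ a^n = 1/(1 − a) = 1/11980;  first 5 digits = (1, 0, 0, 2, 10)

v_11(a) = 3 ≥ 1, so the series converges in ℤ_11 to 1/(1 − a) = 1/(1 − (-11979)) = 1/11980. Expand this rational in ℤ_11: compute digits iteratively via d_i = x_i mod 11, x_{i+1} = (x_i − d_i)/11. The first 5 digits are (1, 0, 0, 2, 10).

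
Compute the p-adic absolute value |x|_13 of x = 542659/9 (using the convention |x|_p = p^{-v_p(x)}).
|542659/9|_13 = 1/28561

Step 1 — compute v_13(x) by factoring powers of 13 out of the numerator and denominator: v_13(542659/9) = 4. Step 2 — apply |x|_p = p^{-v_p(x)} = 13^{-4} = 1/28561.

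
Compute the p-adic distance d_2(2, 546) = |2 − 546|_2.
d_2(2, 546) = 1/32

Step 1 — x − y = 2 − 546 = -544. Step 2 — v_2(-544) = 5 (factor: -544 = −(2^5 · 17); the sign does not affect v_p). Step 3 — |x − y|_2 = 2^{-5} = 1/32.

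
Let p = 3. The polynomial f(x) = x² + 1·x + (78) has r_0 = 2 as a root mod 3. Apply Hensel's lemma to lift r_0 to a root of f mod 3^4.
r_3 = 32 (mod 81)

Hensel: r_{i+1} = r_i − f(r_i)·(f′(r_i))^{-1} mod 3^{i+2}, f′(x) = 2x + 1. Iterate:
  r_0 = 2 (mod 3)
  r_1 = 5 (mod 9)
  r_2 = 5 (mod 27)
  r_3 = 32 (mod 81)
Final: r = 32 satisfies f(r) ≡ 0 mod 3^4.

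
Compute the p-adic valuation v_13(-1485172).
v_13(-1485172) = 5

v_13(n) is the largest exponent k such that 13^k divides n. Factor out: -1485172 = -13^5 · 4. (Sign doesn't affect v_p.) So v_13(-1485172) = 5.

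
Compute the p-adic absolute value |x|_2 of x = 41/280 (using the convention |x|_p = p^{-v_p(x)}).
|41/280|_2 = 8

Step 1 — compute v_2(x) by factoring powers of 2 out of the numerator and denominator: v_2(41/280) = -3. Step 2 — apply |x|_p = p^{-v_p(x)} = 2^{3} = 8.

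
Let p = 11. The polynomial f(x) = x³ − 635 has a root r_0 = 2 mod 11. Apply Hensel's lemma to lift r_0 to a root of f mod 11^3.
r_2 = 145 (mod 1331)

Hensel: r_{i+1} = r_i − f(r_i)/f′(r_i) mod 11^{i+2}, where f′(x) = 3x². Iterate:
  r_0 = 2 (mod 11)
  r_1 = 24 (mod 121)
  r_2 = 145 (mod 1331)
Final: r = 145 with f(r) ≡ 0 mod 11^3.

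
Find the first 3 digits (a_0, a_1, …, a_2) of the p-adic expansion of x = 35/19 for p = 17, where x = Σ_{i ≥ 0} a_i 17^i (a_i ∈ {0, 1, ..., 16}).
(a_0, …, a_2) = (9, 13, 1)

v_17(35/19) = 0 (numerator and denominator both coprime to 17), so x ∈ ℤ_17^×. Compute digits iteratively via a_i = x_i mod 17, x_{i+1} = (x_i − a_i)/17, with x_0 = x:
  x_0 = 35/19;  a_0 = 9;  x_1 = (x_0 − 9)/17 = -8/19
  x_1 = -8/19;  a_1 = 13;  x_2 = (x_1 − 13)/17 = -15/19
  x_2 = -15/19;  a_2 = 1;  x_3 = (x_2 − 1)/17 = -2/19
Digits: (9, 13, 1).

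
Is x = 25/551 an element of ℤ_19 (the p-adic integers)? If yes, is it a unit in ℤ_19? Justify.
x ∉ ℤ_19 (v_19(x) = -1 < 0)

ℤ_19 = {x ∈ ℚ_19 : v_19(x) ≥ 0} and ℤ_19^× = {x ∈ ℤ_19 : v_19(x) = 0}. Here v_19(25/551) = v_19(num) − v_19(den) = -1; compare against these criteria.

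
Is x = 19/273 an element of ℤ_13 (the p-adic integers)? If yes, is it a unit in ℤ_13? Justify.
x ∉ ℤ_13 (v_13(x) = -1 < 0)

ℤ_13 = {x ∈ ℚ_13 : v_13(x) ≥ 0} and ℤ_13^× = {x ∈ ℤ_13 : v_13(x) = 0}. Here v_13(19/273) = v_13(num) − v_13(den) = -1; compare against these criteria.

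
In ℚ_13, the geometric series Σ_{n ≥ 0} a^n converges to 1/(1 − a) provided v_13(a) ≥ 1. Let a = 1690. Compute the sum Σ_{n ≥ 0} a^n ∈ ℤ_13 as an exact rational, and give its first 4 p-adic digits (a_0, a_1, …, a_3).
Σ a^n = 1/(1 − a) = -1/1689;  first 4 digits = (1, 0, 10, 0)

v_13(a) = 2 ≥ 1, so the series converges in ℤ_13 to 1/(1 − a) = 1/(1 − 1690) = -1/1689. Expand this rational in ℤ_13: compute digits iteratively via d_i = x_i mod 13, x_{i+1} = (x_i − d_i)/13. The first 4 digits are (1, 0, 10, 0).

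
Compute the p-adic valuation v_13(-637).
v_13(-637) = 1

v_13(n) is the largest exponent k such that 13^k divides n. Factor out: -637 = -13^1 · 49. (Sign doesn't affect v_p.) So v_13(-637) = 1.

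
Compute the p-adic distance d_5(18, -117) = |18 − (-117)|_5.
d_5(18, -117) = 1/5

Step 1 — x − y = 18 − (-117) = 135. Step 2 — v_5(135) = 1 (factor: 135 = (5^1 · 27); the sign does not affect v_p). Step 3 — |x − y|_5 = 5^{-1} = 1/5.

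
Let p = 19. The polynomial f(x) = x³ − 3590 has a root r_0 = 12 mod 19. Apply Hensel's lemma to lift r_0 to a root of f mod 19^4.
r_3 = 115304 (mod 130321)

Hensel: r_{i+1} = r_i − f(r_i)/f′(r_i) mod 19^{i+2}, where f′(x) = 3x². Iterate:
  r_0 = 12 (mod 19)
  r_1 = 145 (mod 361)
  r_2 = 5560 (mod 6859)
  r_3 = 115304 (mod 130321)
Final: r = 115304 with f(r) ≡ 0 mod 19^4.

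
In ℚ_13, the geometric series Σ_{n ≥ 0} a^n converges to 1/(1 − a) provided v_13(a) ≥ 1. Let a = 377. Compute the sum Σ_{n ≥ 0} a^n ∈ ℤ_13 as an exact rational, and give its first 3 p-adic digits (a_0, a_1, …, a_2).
Σ a^n = 1/(1 − a) = -1/376;  first 3 digits = (1, 3, 11)

v_13(a) = 1 ≥ 1, so the series converges in ℤ_13 to 1/(1 − a) = 1/(1 − 377) = -1/376. Expand this rational in ℤ_13: compute digits iteratively via d_i = x_i mod 13, x_{i+1} = (x_i − d_i)/13. The first 3 digits are (1, 3, 11).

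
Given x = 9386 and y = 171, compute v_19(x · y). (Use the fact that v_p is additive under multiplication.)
v_19(1605006) = 3

v_p(x) = 2 (factor: 9386 = 19^2 · 26); v_p(y) = 1 (factor: 171 = 19^1 · 9). Additivity: v_p(xy) = v_p(x) + v_p(y) = 2 + 1 = 3. (Direct check: xy = 1605006 = 19^3 · (234).)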